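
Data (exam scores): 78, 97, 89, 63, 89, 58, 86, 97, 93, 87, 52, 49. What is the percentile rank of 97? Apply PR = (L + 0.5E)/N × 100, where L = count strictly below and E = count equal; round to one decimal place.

91.7

N = 12.
Strictly below 97: 10. Equal to 97: 2.
PR = (10 + 0.5·2)/12 × 100 = 91.7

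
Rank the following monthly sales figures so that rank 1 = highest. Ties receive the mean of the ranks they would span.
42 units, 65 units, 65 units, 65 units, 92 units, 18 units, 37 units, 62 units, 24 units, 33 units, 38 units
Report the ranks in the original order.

6, 3, 3, 3, 1, 11, 8, 5, 10, 9, 7

Sorted (descending): 92, 65, 65, 65, 62, 42, 38, 37, 33, 24, 18
The 3 values of 65 occupy positions 2–4 → average rank 3.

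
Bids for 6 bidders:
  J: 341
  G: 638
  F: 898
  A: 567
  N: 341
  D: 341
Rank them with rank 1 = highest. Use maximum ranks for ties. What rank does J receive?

6

Sorted (descending): 898, 638, 567, 341, 341, 341
The 3 values of 341 occupy positions 4–6 → each gets rank 6.
J has value 341 → rank 6.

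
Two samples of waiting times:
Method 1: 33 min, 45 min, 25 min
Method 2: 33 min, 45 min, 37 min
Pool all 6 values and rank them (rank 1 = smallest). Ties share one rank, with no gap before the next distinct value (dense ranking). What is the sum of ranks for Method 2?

Sorted (ascending): 25, 33, 33, 37, 45, 45
The 2 values of 33 share dense rank 2.
The 2 values of 45 share dense rank 4.
Remaining distinct values take the next consecutive integers.
Method 2 values → pooled ranks: 33→2, 45→4, 37→3
Rank sum = 2 + 4 + 3 = 9

9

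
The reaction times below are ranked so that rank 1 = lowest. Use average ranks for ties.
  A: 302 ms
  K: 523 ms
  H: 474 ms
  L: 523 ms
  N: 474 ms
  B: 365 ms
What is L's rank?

Sorted (ascending): 302, 365, 474, 474, 523, 523
The 2 values of 474 occupy positions 3–4 → average rank (3+4)/2 = 3.5.
The 2 values of 523 occupy positions 5–6 → average rank (5+6)/2 = 5.5.
L has value 523 ms → rank 5.5.

5.5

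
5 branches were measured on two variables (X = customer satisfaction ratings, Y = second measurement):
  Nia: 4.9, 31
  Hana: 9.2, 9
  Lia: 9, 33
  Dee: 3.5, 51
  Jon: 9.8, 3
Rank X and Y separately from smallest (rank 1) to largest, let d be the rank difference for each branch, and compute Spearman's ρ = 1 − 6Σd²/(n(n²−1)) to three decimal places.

-0.900

Ranks of variable 1: 2, 4, 3, 1, 5
Ranks of variable 2: 3, 2, 4, 5, 1
d = r₁ − r₂: -1, 2, -1, -4, 4
d²: 1, 4, 1, 16, 16; Σd² = 38
ρ = 1 − 6·38/(5·24) = 1 − 228/120 = -0.900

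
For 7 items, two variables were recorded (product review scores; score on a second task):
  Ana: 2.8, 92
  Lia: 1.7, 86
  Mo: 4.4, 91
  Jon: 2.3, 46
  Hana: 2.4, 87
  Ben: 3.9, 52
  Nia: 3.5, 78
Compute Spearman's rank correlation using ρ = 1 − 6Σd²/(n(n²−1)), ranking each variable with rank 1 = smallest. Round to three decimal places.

0.214

Ranks of variable 1: 4, 1, 7, 2, 3, 6, 5
Ranks of variable 2: 7, 4, 6, 1, 5, 2, 3
d = r₁ − r₂: -3, -3, 1, 1, -2, 4, 2
d²: 9, 9, 1, 1, 4, 16, 4; Σd² = 44
ρ = 1 − 6·44/(7·48) = 1 − 264/336 = 0.214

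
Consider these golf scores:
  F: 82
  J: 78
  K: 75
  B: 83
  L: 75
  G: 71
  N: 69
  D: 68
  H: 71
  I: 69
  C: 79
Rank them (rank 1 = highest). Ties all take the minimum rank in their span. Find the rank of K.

Sorted (descending): 83, 82, 79, 78, 75, 75, 71, 71, 69, 69, 68
The 2 values of 75 occupy positions 5–6 → each gets rank 5.
The 2 values of 71 occupy positions 7–8 → each gets rank 7.
The 2 values of 69 occupy positions 9–10 → each gets rank 9.
K has value 75 → rank 5.

5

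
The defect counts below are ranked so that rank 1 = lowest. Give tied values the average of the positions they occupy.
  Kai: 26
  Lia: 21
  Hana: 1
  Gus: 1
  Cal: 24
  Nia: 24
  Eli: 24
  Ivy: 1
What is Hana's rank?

Sorted (ascending): 1, 1, 1, 21, 24, 24, 24, 26
The 3 values of 1 occupy positions 1–3 → average rank 2.
The 3 values of 24 occupy positions 5–7 → average rank 6.
Hana has value 1 → rank 2.

2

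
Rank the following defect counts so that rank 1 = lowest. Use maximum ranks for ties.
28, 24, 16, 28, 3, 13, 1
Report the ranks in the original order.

Sorted (ascending): 1, 3, 13, 16, 24, 28, 28
The 2 values of 28 occupy positions 6–7 → each gets rank 7.

7, 5, 4, 7, 2, 3, 1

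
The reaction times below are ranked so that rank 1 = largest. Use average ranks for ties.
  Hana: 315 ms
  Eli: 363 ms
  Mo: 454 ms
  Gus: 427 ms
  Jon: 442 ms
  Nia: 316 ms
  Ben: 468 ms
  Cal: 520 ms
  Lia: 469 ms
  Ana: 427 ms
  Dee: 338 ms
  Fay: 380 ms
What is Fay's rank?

8

Sorted (descending): 520, 469, 468, 454, 442, 427, 427, 380, 363, 338, 316, 315
The 2 values of 427 occupy positions 6–7 → average rank (6+7)/2 = 6.5.
Fay has value 380 ms → rank 8.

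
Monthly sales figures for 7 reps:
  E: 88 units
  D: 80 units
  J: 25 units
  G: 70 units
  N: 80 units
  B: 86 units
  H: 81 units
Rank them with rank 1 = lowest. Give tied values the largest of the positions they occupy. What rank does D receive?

Sorted (ascending): 25, 70, 80, 80, 81, 86, 88
The 2 values of 80 occupy positions 3–4 → each gets rank 4.
D has value 80 units → rank 4.

4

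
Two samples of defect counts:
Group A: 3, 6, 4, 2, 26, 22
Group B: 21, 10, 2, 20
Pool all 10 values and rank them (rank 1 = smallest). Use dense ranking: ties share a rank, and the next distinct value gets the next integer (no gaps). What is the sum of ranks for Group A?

27

Sorted (ascending): 2, 2, 3, 4, 6, 10, 20, 21, 22, 26
The 2 values of 2 share dense rank 1.
Remaining distinct values take the next consecutive integers.
Group A values → pooled ranks: 3→2, 6→4, 4→3, 2→1, 26→9, 22→8
Rank sum = 2 + 4 + 3 + 1 + 9 + 8 = 27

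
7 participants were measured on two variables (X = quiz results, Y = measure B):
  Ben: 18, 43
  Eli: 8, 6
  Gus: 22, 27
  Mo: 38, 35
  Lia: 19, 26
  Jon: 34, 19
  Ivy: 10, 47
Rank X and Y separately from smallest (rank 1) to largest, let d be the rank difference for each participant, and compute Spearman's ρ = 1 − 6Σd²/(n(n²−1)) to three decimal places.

Ranks of variable 1: 3, 1, 5, 7, 4, 6, 2
Ranks of variable 2: 6, 1, 4, 5, 3, 2, 7
d = r₁ − r₂: -3, 0, 1, 2, 1, 4, -5
d²: 9, 0, 1, 4, 1, 16, 25; Σd² = 56
ρ = 1 − 6·56/(7·48) = 1 − 336/336 = 0.000

0.000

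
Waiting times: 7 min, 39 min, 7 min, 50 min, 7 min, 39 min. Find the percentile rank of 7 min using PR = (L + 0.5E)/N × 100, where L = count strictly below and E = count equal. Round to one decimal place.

N = 6.
Strictly below 7: 0. Equal to 7: 3.
PR = (0 + 0.5·3)/6 × 100 = 25.0

25.0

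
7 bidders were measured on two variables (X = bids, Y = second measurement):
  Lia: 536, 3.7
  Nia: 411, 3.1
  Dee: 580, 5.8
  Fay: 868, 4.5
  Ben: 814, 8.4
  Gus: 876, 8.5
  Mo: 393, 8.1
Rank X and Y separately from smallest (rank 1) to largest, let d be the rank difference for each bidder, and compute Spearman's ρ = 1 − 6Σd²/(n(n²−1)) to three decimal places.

Ranks of variable 1: 3, 2, 4, 6, 5, 7, 1
Ranks of variable 2: 2, 1, 4, 3, 6, 7, 5
d = r₁ − r₂: 1, 1, 0, 3, -1, 0, -4
d²: 1, 1, 0, 9, 1, 0, 16; Σd² = 28
ρ = 1 − 6·28/(7·48) = 1 − 168/336 = 0.500

0.500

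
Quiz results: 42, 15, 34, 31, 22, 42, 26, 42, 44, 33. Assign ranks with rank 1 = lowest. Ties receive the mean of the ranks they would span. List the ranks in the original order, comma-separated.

Sorted (ascending): 15, 22, 26, 31, 33, 34, 42, 42, 42, 44
The 3 values of 42 occupy positions 7–9 → average rank 8.

8, 1, 6, 4, 2, 8, 3, 8, 10, 5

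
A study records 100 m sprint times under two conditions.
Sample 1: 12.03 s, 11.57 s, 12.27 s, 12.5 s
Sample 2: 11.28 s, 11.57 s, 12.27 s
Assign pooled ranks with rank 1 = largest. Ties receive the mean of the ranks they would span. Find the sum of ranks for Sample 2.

Sorted (descending): 12.5, 12.27, 12.27, 12.03, 11.57, 11.57, 11.28
The 2 values of 12.27 occupy positions 2–3 → average rank (2+3)/2 = 2.5.
The 2 values of 11.57 occupy positions 5–6 → average rank (5+6)/2 = 5.5.
Sample 2 values → pooled ranks: 11.28→7, 11.57→5.5, 12.27→2.5
Rank sum = 7 + 5.5 + 2.5 = 15

15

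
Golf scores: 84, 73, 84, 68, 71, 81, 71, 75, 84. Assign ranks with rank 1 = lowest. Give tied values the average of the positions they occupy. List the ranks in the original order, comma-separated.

Sorted (ascending): 68, 71, 71, 73, 75, 81, 84, 84, 84
The 2 values of 71 occupy positions 2–3 → average rank (2+3)/2 = 2.5.
The 3 values of 84 occupy positions 7–9 → average rank 8.

8, 4, 8, 1, 2.5, 6, 2.5, 5, 8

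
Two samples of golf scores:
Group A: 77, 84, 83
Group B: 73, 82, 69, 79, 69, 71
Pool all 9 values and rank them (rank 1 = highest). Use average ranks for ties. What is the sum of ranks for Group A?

Sorted (descending): 84, 83, 82, 79, 77, 73, 71, 69, 69
The 2 values of 69 occupy positions 8–9 → average rank (8+9)/2 = 8.5.
Group A values → pooled ranks: 77→5, 84→1, 83→2
Rank sum = 5 + 1 + 2 = 8

8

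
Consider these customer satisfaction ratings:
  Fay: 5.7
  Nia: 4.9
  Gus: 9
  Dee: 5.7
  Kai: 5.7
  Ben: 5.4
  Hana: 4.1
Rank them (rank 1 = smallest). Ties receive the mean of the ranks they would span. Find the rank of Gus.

7

Sorted (ascending): 4.1, 4.9, 5.4, 5.7, 5.7, 5.7, 9
The 3 values of 5.7 occupy positions 4–6 → average rank 5.
Gus has value 9 → rank 7.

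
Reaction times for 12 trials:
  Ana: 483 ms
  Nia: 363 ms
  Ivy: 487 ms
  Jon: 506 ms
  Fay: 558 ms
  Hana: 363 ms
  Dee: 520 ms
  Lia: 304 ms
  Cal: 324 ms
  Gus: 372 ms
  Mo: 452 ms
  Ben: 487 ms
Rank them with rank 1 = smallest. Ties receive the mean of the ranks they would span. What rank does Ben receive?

Sorted (ascending): 304, 324, 363, 363, 372, 452, 483, 487, 487, 506, 520, 558
The 2 values of 363 occupy positions 3–4 → average rank (3+4)/2 = 3.5.
The 2 values of 487 occupy positions 8–9 → average rank (8+9)/2 = 8.5.
Ben has value 487 ms → rank 8.5.

8.5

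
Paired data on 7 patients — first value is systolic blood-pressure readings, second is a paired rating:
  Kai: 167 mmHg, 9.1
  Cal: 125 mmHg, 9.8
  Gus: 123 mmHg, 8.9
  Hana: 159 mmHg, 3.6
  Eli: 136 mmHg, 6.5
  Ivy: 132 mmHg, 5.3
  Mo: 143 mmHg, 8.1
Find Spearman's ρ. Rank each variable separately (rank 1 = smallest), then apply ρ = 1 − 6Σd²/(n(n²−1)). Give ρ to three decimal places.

-0.250

Ranks of variable 1: 7, 2, 1, 6, 4, 3, 5
Ranks of variable 2: 6, 7, 5, 1, 3, 2, 4
d = r₁ − r₂: 1, -5, -4, 5, 1, 1, 1
d²: 1, 25, 16, 25, 1, 1, 1; Σd² = 70
ρ = 1 − 6·70/(7·48) = 1 − 420/336 = -0.250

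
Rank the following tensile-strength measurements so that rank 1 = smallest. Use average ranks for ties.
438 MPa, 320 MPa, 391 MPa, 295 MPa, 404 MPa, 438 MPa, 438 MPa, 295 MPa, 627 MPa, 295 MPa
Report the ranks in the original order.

Sorted (ascending): 295, 295, 295, 320, 391, 404, 438, 438, 438, 627
The 3 values of 295 occupy positions 1–3 → average rank 2.
The 3 values of 438 occupy positions 7–9 → average rank 8.

8, 4, 5, 2, 6, 8, 8, 2, 10, 2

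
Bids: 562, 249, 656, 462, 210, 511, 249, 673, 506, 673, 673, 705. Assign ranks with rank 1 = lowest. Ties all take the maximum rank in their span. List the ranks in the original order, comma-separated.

7, 3, 8, 4, 1, 6, 3, 11, 5, 11, 11, 12

Sorted (ascending): 210, 249, 249, 462, 506, 511, 562, 656, 673, 673, 673, 705
The 2 values of 249 occupy positions 2–3 → each gets rank 3.
The 3 values of 673 occupy positions 9–11 → each gets rank 11.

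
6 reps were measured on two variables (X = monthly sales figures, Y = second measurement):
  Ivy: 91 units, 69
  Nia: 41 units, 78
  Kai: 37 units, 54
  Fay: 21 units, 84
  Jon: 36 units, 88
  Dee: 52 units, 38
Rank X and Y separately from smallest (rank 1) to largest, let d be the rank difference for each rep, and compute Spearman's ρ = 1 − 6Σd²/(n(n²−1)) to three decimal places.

-0.657

Ranks of variable 1: 6, 4, 3, 1, 2, 5
Ranks of variable 2: 3, 4, 2, 5, 6, 1
d = r₁ − r₂: 3, 0, 1, -4, -4, 4
d²: 9, 0, 1, 16, 16, 16; Σd² = 58
ρ = 1 − 6·58/(6·35) = 1 − 348/210 = -0.657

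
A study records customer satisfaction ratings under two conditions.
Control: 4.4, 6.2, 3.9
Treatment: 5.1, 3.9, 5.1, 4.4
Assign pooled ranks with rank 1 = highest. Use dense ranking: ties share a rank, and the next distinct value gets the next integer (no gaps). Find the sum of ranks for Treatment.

Sorted (descending): 6.2, 5.1, 5.1, 4.4, 4.4, 3.9, 3.9
The 2 values of 5.1 share dense rank 2.
The 2 values of 4.4 share dense rank 3.
The 2 values of 3.9 share dense rank 4.
Remaining distinct values take the next consecutive integers.
Treatment values → pooled ranks: 5.1→2, 3.9→4, 5.1→2, 4.4→3
Rank sum = 2 + 4 + 2 + 3 = 11

11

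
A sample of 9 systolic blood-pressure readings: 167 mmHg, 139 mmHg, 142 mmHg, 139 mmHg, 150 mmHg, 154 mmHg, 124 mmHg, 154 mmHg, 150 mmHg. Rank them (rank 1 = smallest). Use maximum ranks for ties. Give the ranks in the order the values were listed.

9, 3, 4, 3, 6, 8, 1, 8, 6

Sorted (ascending): 124, 139, 139, 142, 150, 150, 154, 154, 167
The 2 values of 139 occupy positions 2–3 → each gets rank 3.
The 2 values of 150 occupy positions 5–6 → each gets rank 6.
The 2 values of 154 occupy positions 7–8 → each gets rank 8.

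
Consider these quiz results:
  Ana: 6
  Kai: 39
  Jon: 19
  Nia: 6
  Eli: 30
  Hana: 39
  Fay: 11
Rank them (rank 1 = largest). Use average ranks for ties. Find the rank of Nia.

6.5

Sorted (descending): 39, 39, 30, 19, 11, 6, 6
The 2 values of 39 occupy positions 1–2 → average rank (1+2)/2 = 1.5.
The 2 values of 6 occupy positions 6–7 → average rank (6+7)/2 = 6.5.
Nia has value 6 → rank 6.5.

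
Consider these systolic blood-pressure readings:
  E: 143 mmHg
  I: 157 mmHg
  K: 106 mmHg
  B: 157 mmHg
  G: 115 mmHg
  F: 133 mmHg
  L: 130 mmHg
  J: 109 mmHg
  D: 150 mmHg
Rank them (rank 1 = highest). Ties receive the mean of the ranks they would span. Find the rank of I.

1.5

Sorted (descending): 157, 157, 150, 143, 133, 130, 115, 109, 106
The 2 values of 157 occupy positions 1–2 → average rank (1+2)/2 = 1.5.
I has value 157 mmHg → rank 1.5.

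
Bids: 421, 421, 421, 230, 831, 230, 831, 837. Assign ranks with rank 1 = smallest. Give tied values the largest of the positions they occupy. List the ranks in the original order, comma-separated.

5, 5, 5, 2, 7, 2, 7, 8

Sorted (ascending): 230, 230, 421, 421, 421, 831, 831, 837
The 2 values of 230 occupy positions 1–2 → each gets rank 2.
The 3 values of 421 occupy positions 3–5 → each gets rank 5.
The 2 values of 831 occupy positions 6–7 → each gets rank 7.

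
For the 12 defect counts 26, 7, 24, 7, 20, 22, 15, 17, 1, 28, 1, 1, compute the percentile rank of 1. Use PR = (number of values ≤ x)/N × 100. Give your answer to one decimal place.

N = 12.
Strictly below 1: 0. Equal to 1: 3.
PR = 3/12 × 100 = 25.0

25.0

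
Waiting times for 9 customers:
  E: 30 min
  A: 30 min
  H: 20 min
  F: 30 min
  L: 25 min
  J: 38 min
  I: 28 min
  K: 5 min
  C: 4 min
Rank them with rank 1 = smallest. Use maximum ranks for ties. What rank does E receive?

8

Sorted (ascending): 4, 5, 20, 25, 28, 30, 30, 30, 38
The 3 values of 30 occupy positions 6–8 → each gets rank 8.
E has value 30 min → rank 8.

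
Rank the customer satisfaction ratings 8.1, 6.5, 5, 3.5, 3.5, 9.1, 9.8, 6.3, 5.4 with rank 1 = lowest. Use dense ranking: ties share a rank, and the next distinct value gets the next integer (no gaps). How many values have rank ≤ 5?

Sorted (ascending): 3.5, 3.5, 5, 5.4, 6.3, 6.5, 8.1, 9.1, 9.8
The 2 values of 3.5 share dense rank 1.
Remaining distinct values take the next consecutive integers.
Ranks ≤ 5: {1, 1, 2, 3, 4, 5} → 6 values.

6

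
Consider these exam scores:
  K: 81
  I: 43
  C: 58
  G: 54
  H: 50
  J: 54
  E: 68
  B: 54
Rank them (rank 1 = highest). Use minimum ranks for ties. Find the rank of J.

4

Sorted (descending): 81, 68, 58, 54, 54, 54, 50, 43
The 3 values of 54 occupy positions 4–6 → each gets rank 4.
J has value 54 → rank 4.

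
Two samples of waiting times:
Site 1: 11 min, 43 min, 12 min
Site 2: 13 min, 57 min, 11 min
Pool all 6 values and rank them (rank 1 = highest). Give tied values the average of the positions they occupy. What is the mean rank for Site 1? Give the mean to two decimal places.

3.83

Sorted (descending): 57, 43, 13, 12, 11, 11
The 2 values of 11 occupy positions 5–6 → average rank (5+6)/2 = 5.5.
Site 1 values → pooled ranks: 11→5.5, 43→2, 12→4
Mean rank = (5.5 + 2 + 4) / 3 = 3.83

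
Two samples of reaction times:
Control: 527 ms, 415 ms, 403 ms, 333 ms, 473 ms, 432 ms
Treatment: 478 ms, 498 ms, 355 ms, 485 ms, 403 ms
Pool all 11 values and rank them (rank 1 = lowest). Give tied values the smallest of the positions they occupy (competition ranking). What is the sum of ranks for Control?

Sorted (ascending): 333, 355, 403, 403, 415, 432, 473, 478, 485, 498, 527
The 2 values of 403 occupy positions 3–4 → each gets rank 3.
Control values → pooled ranks: 527→11, 415→5, 403→3, 333→1, 473→7, 432→6
Rank sum = 11 + 5 + 3 + 1 + 7 + 6 = 33

33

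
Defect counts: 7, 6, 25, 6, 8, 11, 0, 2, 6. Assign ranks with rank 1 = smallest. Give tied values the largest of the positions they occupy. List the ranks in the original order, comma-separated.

Sorted (ascending): 0, 2, 6, 6, 6, 7, 8, 11, 25
The 3 values of 6 occupy positions 3–5 → each gets rank 5.

6, 5, 9, 5, 7, 8, 1, 2, 5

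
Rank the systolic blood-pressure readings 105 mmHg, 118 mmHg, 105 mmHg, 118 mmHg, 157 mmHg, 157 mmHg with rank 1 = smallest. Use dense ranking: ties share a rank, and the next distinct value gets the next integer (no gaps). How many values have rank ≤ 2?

Sorted (ascending): 105, 105, 118, 118, 157, 157
The 2 values of 105 share dense rank 1.
The 2 values of 118 share dense rank 2.
The 2 values of 157 share dense rank 3.
Ranks ≤ 2: {1, 1, 2, 2} → 4 values.

4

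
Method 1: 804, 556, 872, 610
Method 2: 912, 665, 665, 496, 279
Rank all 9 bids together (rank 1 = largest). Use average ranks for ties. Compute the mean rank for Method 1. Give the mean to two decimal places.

Sorted (descending): 912, 872, 804, 665, 665, 610, 556, 496, 279
The 2 values of 665 occupy positions 4–5 → average rank (4+5)/2 = 4.5.
Method 1 values → pooled ranks: 804→3, 556→7, 872→2, 610→6
Mean rank = (3 + 7 + 2 + 6) / 4 = 4.50

4.50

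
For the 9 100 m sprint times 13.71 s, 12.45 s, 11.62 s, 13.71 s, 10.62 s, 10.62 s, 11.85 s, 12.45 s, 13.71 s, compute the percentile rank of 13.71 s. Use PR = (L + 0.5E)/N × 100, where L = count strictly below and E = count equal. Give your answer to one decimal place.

83.3

N = 9.
Strictly below 13.71: 6. Equal to 13.71: 3.
PR = (6 + 0.5·3)/9 × 100 = 83.3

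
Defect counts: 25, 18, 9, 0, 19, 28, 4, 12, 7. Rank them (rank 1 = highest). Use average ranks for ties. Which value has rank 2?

25

Sorted (descending): 28, 25, 19, 18, 12, 9, 7, 4, 0
No ties — each value takes its position as its rank.
Rank 2 → value 25.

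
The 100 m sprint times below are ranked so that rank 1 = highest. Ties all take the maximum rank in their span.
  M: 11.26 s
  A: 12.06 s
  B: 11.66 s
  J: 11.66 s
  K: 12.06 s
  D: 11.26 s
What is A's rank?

2

Sorted (descending): 12.06, 12.06, 11.66, 11.66, 11.26, 11.26
The 2 values of 12.06 occupy positions 1–2 → each gets rank 2.
The 2 values of 11.66 occupy positions 3–4 → each gets rank 4.
The 2 values of 11.26 occupy positions 5–6 → each gets rank 6.
A has value 12.06 s → rank 2.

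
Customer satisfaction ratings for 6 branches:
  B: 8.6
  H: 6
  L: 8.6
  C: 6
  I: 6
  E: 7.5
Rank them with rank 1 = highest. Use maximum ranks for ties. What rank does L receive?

2

Sorted (descending): 8.6, 8.6, 7.5, 6, 6, 6
The 2 values of 8.6 occupy positions 1–2 → each gets rank 2.
The 3 values of 6 occupy positions 4–6 → each gets rank 6.
L has value 8.6 → rank 2.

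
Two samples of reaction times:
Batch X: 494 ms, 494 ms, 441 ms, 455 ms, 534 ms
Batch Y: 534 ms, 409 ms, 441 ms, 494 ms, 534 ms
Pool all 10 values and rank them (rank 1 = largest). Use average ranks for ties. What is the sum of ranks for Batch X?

Sorted (descending): 534, 534, 534, 494, 494, 494, 455, 441, 441, 409
The 3 values of 534 occupy positions 1–3 → average rank 2.
The 3 values of 494 occupy positions 4–6 → average rank 5.
The 2 values of 441 occupy positions 8–9 → average rank (8+9)/2 = 8.5.
Batch X values → pooled ranks: 494→5, 494→5, 441→8.5, 455→7, 534→2
Rank sum = 5 + 5 + 8.5 + 7 + 2 = 27.5

27.5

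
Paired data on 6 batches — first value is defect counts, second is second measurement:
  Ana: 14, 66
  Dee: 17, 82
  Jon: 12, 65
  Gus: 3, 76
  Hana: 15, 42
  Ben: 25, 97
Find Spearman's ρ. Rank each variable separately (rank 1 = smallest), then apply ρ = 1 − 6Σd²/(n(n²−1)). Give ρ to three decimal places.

0.486

Ranks of variable 1: 3, 5, 2, 1, 4, 6
Ranks of variable 2: 3, 5, 2, 4, 1, 6
d = r₁ − r₂: 0, 0, 0, -3, 3, 0
d²: 0, 0, 0, 9, 9, 0; Σd² = 18
ρ = 1 − 6·18/(6·35) = 1 − 108/210 = 0.486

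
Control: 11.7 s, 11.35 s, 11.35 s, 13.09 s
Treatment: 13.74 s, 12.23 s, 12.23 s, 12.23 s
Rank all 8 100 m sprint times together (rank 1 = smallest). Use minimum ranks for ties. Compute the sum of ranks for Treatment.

Sorted (ascending): 11.35, 11.35, 11.7, 12.23, 12.23, 12.23, 13.09, 13.74
The 2 values of 11.35 occupy positions 1–2 → each gets rank 1.
The 3 values of 12.23 occupy positions 4–6 → each gets rank 4.
Treatment values → pooled ranks: 13.74→8, 12.23→4, 12.23→4, 12.23→4
Rank sum = 8 + 4 + 4 + 4 = 20

20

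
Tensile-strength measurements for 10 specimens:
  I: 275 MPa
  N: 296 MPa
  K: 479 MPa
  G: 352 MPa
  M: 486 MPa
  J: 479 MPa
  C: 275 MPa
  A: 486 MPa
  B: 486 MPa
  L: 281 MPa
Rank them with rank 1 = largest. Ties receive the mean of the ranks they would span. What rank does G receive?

6

Sorted (descending): 486, 486, 486, 479, 479, 352, 296, 281, 275, 275
The 3 values of 486 occupy positions 1–3 → average rank 2.
The 2 values of 479 occupy positions 4–5 → average rank (4+5)/2 = 4.5.
The 2 values of 275 occupy positions 9–10 → average rank (9+10)/2 = 9.5.
G has value 352 MPa → rank 6.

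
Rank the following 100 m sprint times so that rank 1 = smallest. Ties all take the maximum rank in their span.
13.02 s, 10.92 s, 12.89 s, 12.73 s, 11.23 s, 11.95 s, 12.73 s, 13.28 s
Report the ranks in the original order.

7, 1, 6, 5, 2, 3, 5, 8

Sorted (ascending): 10.92, 11.23, 11.95, 12.73, 12.73, 12.89, 13.02, 13.28
The 2 values of 12.73 occupy positions 4–5 → each gets rank 5.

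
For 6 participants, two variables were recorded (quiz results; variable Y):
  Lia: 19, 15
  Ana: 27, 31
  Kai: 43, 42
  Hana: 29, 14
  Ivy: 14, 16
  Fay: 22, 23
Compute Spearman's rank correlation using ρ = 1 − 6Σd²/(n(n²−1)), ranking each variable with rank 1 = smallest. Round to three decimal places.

0.371

Ranks of variable 1: 2, 4, 6, 5, 1, 3
Ranks of variable 2: 2, 5, 6, 1, 3, 4
d = r₁ − r₂: 0, -1, 0, 4, -2, -1
d²: 0, 1, 0, 16, 4, 1; Σd² = 22
ρ = 1 − 6·22/(6·35) = 1 − 132/210 = 0.371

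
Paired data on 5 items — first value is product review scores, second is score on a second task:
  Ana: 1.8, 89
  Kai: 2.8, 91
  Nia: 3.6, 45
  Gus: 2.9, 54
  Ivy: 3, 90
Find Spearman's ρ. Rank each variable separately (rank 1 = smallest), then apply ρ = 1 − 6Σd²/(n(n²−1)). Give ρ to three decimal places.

-0.500

Ranks of variable 1: 1, 2, 5, 3, 4
Ranks of variable 2: 3, 5, 1, 2, 4
d = r₁ − r₂: -2, -3, 4, 1, 0
d²: 4, 9, 16, 1, 0; Σd² = 30
ρ = 1 − 6·30/(5·24) = 1 − 180/120 = -0.500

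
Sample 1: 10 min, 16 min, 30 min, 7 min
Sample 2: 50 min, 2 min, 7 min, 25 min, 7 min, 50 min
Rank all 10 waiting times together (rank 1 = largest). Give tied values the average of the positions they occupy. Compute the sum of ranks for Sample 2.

Sorted (descending): 50, 50, 30, 25, 16, 10, 7, 7, 7, 2
The 2 values of 50 occupy positions 1–2 → average rank (1+2)/2 = 1.5.
The 3 values of 7 occupy positions 7–9 → average rank 8.
Sample 2 values → pooled ranks: 50→1.5, 2→10, 7→8, 25→4, 7→8, 50→1.5
Rank sum = 1.5 + 10 + 8 + 4 + 8 + 1.5 = 33

33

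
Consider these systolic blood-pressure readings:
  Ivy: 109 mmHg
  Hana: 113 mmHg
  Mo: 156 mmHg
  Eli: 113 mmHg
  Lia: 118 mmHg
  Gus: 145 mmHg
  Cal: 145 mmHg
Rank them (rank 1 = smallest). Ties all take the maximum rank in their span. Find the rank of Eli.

Sorted (ascending): 109, 113, 113, 118, 145, 145, 156
The 2 values of 113 occupy positions 2–3 → each gets rank 3.
The 2 values of 145 occupy positions 5–6 → each gets rank 6.
Eli has value 113 mmHg → rank 3.

3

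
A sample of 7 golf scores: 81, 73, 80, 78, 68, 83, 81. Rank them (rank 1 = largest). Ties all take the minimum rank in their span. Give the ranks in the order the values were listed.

2, 6, 4, 5, 7, 1, 2

Sorted (descending): 83, 81, 81, 80, 78, 73, 68
The 2 values of 81 occupy positions 2–3 → each gets rank 2.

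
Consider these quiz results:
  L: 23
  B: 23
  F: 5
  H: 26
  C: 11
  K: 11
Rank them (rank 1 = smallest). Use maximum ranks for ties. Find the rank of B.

Sorted (ascending): 5, 11, 11, 23, 23, 26
The 2 values of 11 occupy positions 2–3 → each gets rank 3.
The 2 values of 23 occupy positions 4–5 → each gets rank 5.
B has value 23 → rank 5.

5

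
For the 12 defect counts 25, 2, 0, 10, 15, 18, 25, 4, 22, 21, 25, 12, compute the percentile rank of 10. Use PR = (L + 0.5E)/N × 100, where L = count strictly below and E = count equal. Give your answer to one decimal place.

29.2

N = 12.
Strictly below 10: 3. Equal to 10: 1.
PR = (3 + 0.5·1)/12 × 100 = 29.2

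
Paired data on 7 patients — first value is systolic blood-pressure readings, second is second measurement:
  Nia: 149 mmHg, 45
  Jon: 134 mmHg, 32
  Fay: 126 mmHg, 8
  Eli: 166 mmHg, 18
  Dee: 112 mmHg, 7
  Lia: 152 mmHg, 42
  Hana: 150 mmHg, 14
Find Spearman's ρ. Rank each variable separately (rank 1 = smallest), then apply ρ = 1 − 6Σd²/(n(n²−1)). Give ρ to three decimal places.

Ranks of variable 1: 4, 3, 2, 7, 1, 6, 5
Ranks of variable 2: 7, 5, 2, 4, 1, 6, 3
d = r₁ − r₂: -3, -2, 0, 3, 0, 0, 2
d²: 9, 4, 0, 9, 0, 0, 4; Σd² = 26
ρ = 1 − 6·26/(7·48) = 1 − 156/336 = 0.536

0.536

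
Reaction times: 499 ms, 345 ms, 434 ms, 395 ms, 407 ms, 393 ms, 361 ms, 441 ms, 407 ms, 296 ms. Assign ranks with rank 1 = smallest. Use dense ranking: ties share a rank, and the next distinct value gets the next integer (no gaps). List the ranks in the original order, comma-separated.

9, 2, 7, 5, 6, 4, 3, 8, 6, 1

Sorted (ascending): 296, 345, 361, 393, 395, 407, 407, 434, 441, 499
The 2 values of 407 share dense rank 6.
Remaining distinct values take the next consecutive integers.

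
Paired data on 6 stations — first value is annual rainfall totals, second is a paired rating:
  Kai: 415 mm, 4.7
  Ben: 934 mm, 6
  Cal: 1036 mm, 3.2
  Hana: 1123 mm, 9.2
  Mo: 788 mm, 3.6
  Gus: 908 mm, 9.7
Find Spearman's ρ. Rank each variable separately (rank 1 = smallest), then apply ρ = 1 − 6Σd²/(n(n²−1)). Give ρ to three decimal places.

0.143

Ranks of variable 1: 1, 4, 5, 6, 2, 3
Ranks of variable 2: 3, 4, 1, 5, 2, 6
d = r₁ − r₂: -2, 0, 4, 1, 0, -3
d²: 4, 0, 16, 1, 0, 9; Σd² = 30
ρ = 1 − 6·30/(6·35) = 1 − 180/210 = 0.143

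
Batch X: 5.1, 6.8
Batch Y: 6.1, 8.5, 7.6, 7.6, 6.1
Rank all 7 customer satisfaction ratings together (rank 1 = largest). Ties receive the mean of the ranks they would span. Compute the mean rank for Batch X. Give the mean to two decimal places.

Sorted (descending): 8.5, 7.6, 7.6, 6.8, 6.1, 6.1, 5.1
The 2 values of 7.6 occupy positions 2–3 → average rank (2+3)/2 = 2.5.
The 2 values of 6.1 occupy positions 5–6 → average rank (5+6)/2 = 5.5.
Batch X values → pooled ranks: 5.1→7, 6.8→4
Mean rank = (7 + 4) / 2 = 5.50

5.50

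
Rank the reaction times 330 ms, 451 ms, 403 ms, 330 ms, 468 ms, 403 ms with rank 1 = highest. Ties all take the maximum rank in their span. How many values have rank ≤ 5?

4

Sorted (descending): 468, 451, 403, 403, 330, 330
The 2 values of 403 occupy positions 3–4 → each gets rank 4.
The 2 values of 330 occupy positions 5–6 → each gets rank 6.
Ranks ≤ 5: {1, 2, 4, 4} → 4 values.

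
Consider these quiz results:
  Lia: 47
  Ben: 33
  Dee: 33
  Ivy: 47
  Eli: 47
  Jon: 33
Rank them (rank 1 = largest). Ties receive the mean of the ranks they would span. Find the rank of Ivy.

Sorted (descending): 47, 47, 47, 33, 33, 33
The 3 values of 47 occupy positions 1–3 → average rank 2.
The 3 values of 33 occupy positions 4–6 → average rank 5.
Ivy has value 47 → rank 2.

2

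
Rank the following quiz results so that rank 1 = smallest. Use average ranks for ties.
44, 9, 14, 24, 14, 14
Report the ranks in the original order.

6, 1, 3, 5, 3, 3

Sorted (ascending): 9, 14, 14, 14, 24, 44
The 3 values of 14 occupy positions 2–4 → average rank 3.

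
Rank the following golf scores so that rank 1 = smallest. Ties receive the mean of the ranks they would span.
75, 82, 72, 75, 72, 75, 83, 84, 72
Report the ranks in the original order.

5, 7, 2, 5, 2, 5, 8, 9, 2

Sorted (ascending): 72, 72, 72, 75, 75, 75, 82, 83, 84
The 3 values of 72 occupy positions 1–3 → average rank 2.
The 3 values of 75 occupy positions 4–6 → average rank 5.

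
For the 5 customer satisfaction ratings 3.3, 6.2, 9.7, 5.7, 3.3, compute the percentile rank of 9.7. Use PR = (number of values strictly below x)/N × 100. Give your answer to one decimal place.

N = 5.
Strictly below 9.7: 4. Equal to 9.7: 1.
PR = 4/5 × 100 = 80.0

80.0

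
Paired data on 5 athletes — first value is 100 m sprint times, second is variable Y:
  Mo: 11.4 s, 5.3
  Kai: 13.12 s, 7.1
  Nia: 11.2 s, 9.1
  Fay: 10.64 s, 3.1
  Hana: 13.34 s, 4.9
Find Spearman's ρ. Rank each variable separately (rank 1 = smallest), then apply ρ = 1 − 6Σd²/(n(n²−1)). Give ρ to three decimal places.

Ranks of variable 1: 3, 4, 2, 1, 5
Ranks of variable 2: 3, 4, 5, 1, 2
d = r₁ − r₂: 0, 0, -3, 0, 3
d²: 0, 0, 9, 0, 9; Σd² = 18
ρ = 1 − 6·18/(5·24) = 1 − 108/120 = 0.100

0.100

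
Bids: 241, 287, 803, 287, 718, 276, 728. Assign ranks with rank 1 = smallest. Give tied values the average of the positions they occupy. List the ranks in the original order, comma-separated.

1, 3.5, 7, 3.5, 5, 2, 6

Sorted (ascending): 241, 276, 287, 287, 718, 728, 803
The 2 values of 287 occupy positions 3–4 → average rank (3+4)/2 = 3.5.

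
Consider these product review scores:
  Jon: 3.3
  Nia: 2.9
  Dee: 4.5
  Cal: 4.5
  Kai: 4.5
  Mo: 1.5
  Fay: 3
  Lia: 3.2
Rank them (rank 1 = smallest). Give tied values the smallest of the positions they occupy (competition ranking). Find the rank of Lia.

4

Sorted (ascending): 1.5, 2.9, 3, 3.2, 3.3, 4.5, 4.5, 4.5
The 3 values of 4.5 occupy positions 6–8 → each gets rank 6.
Lia has value 3.2 → rank 4.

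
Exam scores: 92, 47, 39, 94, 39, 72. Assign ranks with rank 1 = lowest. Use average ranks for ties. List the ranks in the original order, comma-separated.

Sorted (ascending): 39, 39, 47, 72, 92, 94
The 2 values of 39 occupy positions 1–2 → average rank (1+2)/2 = 1.5.

5, 3, 1.5, 6, 1.5, 4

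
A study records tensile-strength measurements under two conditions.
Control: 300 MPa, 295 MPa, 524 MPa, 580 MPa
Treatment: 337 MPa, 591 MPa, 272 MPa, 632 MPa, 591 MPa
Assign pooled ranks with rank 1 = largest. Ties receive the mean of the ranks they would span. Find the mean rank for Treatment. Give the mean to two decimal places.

4.20

Sorted (descending): 632, 591, 591, 580, 524, 337, 300, 295, 272
The 2 values of 591 occupy positions 2–3 → average rank (2+3)/2 = 2.5.
Treatment values → pooled ranks: 337→6, 591→2.5, 272→9, 632→1, 591→2.5
Mean rank = (6 + 2.5 + 9 + 1 + 2.5) / 5 = 4.20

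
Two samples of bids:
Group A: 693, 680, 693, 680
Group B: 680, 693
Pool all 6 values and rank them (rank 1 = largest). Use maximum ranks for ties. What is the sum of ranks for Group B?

Sorted (descending): 693, 693, 693, 680, 680, 680
The 3 values of 693 occupy positions 1–3 → each gets rank 3.
The 3 values of 680 occupy positions 4–6 → each gets rank 6.
Group B values → pooled ranks: 680→6, 693→3
Rank sum = 6 + 3 = 9

9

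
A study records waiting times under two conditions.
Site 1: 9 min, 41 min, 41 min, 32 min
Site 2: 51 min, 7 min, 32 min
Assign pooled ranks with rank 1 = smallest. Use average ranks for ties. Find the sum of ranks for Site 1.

16.5

Sorted (ascending): 7, 9, 32, 32, 41, 41, 51
The 2 values of 32 occupy positions 3–4 → average rank (3+4)/2 = 3.5.
The 2 values of 41 occupy positions 5–6 → average rank (5+6)/2 = 5.5.
Site 1 values → pooled ranks: 9→2, 41→5.5, 41→5.5, 32→3.5
Rank sum = 2 + 5.5 + 5.5 + 3.5 = 16.5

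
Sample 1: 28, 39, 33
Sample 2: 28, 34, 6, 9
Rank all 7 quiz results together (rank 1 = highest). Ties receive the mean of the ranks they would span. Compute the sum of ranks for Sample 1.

8.5

Sorted (descending): 39, 34, 33, 28, 28, 9, 6
The 2 values of 28 occupy positions 4–5 → average rank (4+5)/2 = 4.5.
Sample 1 values → pooled ranks: 28→4.5, 39→1, 33→3
Rank sum = 4.5 + 1 + 3 = 8.5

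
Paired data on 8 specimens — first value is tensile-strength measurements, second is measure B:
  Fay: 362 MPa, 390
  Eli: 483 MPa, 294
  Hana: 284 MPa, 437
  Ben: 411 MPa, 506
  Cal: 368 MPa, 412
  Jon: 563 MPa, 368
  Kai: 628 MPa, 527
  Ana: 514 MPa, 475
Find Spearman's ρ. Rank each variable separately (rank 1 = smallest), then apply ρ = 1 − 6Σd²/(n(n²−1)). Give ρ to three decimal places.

Ranks of variable 1: 2, 5, 1, 4, 3, 7, 8, 6
Ranks of variable 2: 3, 1, 5, 7, 4, 2, 8, 6
d = r₁ − r₂: -1, 4, -4, -3, -1, 5, 0, 0
d²: 1, 16, 16, 9, 1, 25, 0, 0; Σd² = 68
ρ = 1 − 6·68/(8·63) = 1 − 408/504 = 0.190

0.190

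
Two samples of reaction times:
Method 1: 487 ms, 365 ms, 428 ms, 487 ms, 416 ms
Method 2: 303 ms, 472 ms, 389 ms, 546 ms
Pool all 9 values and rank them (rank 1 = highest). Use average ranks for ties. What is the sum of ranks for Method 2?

Sorted (descending): 546, 487, 487, 472, 428, 416, 389, 365, 303
The 2 values of 487 occupy positions 2–3 → average rank (2+3)/2 = 2.5.
Method 2 values → pooled ranks: 303→9, 472→4, 389→7, 546→1
Rank sum = 9 + 4 + 7 + 1 = 21

21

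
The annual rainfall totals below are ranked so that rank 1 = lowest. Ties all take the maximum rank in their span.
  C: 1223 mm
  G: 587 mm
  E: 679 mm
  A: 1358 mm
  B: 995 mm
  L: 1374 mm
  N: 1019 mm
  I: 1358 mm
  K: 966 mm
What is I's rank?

Sorted (ascending): 587, 679, 966, 995, 1019, 1223, 1358, 1358, 1374
The 2 values of 1358 occupy positions 7–8 → each gets rank 8.
I has value 1358 mm → rank 8.

8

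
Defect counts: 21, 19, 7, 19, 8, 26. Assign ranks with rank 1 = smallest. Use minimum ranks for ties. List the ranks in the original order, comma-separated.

5, 3, 1, 3, 2, 6

Sorted (ascending): 7, 8, 19, 19, 21, 26
The 2 values of 19 occupy positions 3–4 → each gets rank 3.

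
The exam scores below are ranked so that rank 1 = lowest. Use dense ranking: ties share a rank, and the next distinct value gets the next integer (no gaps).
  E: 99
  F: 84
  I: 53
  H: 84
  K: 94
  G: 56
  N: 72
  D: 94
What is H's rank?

4

Sorted (ascending): 53, 56, 72, 84, 84, 94, 94, 99
The 2 values of 84 share dense rank 4.
The 2 values of 94 share dense rank 5.
Remaining distinct values take the next consecutive integers.
H has value 84 → rank 4.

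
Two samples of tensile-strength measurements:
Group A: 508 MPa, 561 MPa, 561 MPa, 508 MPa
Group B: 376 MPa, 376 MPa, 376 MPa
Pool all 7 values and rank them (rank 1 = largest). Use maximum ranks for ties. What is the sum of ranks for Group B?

Sorted (descending): 561, 561, 508, 508, 376, 376, 376
The 2 values of 561 occupy positions 1–2 → each gets rank 2.
The 2 values of 508 occupy positions 3–4 → each gets rank 4.
The 3 values of 376 occupy positions 5–7 → each gets rank 7.
Group B values → pooled ranks: 376→7, 376→7, 376→7
Rank sum = 7 + 7 + 7 = 21

21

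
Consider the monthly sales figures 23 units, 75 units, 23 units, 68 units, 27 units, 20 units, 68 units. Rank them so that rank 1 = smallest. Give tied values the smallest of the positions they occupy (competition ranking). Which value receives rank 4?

27

Sorted (ascending): 20, 23, 23, 27, 68, 68, 75
The 2 values of 23 occupy positions 2–3 → each gets rank 2.
The 2 values of 68 occupy positions 5–6 → each gets rank 5.
Rank 4 → value 27.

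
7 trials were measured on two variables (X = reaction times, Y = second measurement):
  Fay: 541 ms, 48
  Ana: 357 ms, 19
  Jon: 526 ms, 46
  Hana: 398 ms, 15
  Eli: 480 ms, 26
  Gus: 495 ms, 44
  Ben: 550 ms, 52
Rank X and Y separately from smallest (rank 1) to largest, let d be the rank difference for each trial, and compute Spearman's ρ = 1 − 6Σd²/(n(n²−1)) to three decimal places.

Ranks of variable 1: 6, 1, 5, 2, 3, 4, 7
Ranks of variable 2: 6, 2, 5, 1, 3, 4, 7
d = r₁ − r₂: 0, -1, 0, 1, 0, 0, 0
d²: 0, 1, 0, 1, 0, 0, 0; Σd² = 2
ρ = 1 − 6·2/(7·48) = 1 − 12/336 = 0.964

0.964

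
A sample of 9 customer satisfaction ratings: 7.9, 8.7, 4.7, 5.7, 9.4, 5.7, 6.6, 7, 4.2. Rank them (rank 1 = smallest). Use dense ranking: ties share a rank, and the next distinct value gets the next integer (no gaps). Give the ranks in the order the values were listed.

Sorted (ascending): 4.2, 4.7, 5.7, 5.7, 6.6, 7, 7.9, 8.7, 9.4
The 2 values of 5.7 share dense rank 3.
Remaining distinct values take the next consecutive integers.

6, 7, 2, 3, 8, 3, 4, 5, 1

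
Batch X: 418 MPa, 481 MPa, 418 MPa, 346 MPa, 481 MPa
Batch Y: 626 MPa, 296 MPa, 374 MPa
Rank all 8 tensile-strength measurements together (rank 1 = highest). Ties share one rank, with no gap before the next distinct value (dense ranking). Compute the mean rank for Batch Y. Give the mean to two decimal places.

Sorted (descending): 626, 481, 481, 418, 418, 374, 346, 296
The 2 values of 481 share dense rank 2.
The 2 values of 418 share dense rank 3.
Remaining distinct values take the next consecutive integers.
Batch Y values → pooled ranks: 626→1, 296→6, 374→4
Mean rank = (1 + 6 + 4) / 3 = 3.67

3.67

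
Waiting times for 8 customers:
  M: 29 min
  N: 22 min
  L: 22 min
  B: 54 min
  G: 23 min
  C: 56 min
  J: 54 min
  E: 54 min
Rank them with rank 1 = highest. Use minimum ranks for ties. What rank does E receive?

Sorted (descending): 56, 54, 54, 54, 29, 23, 22, 22
The 3 values of 54 occupy positions 2–4 → each gets rank 2.
The 2 values of 22 occupy positions 7–8 → each gets rank 7.
E has value 54 min → rank 2.

2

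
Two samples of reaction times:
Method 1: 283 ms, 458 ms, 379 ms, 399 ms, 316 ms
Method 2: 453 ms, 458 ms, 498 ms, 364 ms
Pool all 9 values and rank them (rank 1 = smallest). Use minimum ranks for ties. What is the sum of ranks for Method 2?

Sorted (ascending): 283, 316, 364, 379, 399, 453, 458, 458, 498
The 2 values of 458 occupy positions 7–8 → each gets rank 7.
Method 2 values → pooled ranks: 453→6, 458→7, 498→9, 364→3
Rank sum = 6 + 7 + 9 + 3 = 25

25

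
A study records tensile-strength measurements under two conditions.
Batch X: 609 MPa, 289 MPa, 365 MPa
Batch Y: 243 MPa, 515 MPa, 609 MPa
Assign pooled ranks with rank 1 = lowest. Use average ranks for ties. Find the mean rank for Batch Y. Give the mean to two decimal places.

Sorted (ascending): 243, 289, 365, 515, 609, 609
The 2 values of 609 occupy positions 5–6 → average rank (5+6)/2 = 5.5.
Batch Y values → pooled ranks: 243→1, 515→4, 609→5.5
Mean rank = (1 + 4 + 5.5) / 3 = 3.50

3.50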